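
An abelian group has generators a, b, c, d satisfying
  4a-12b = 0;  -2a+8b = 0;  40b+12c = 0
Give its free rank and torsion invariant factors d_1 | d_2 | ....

rank_ℚ(R)=3; free=4−3=1
SNF(R) diag = [2, 4, 12] → torsion [2, 4, 12]

Answer: M ≅ ℤ^1 ⊕ ℤ/2 ⊕ ℤ/4 ⊕ ℤ/12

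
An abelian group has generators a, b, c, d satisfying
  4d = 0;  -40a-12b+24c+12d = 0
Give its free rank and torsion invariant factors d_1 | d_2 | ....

rank_ℚ(R)=2; free=4−2=2
SNF(R) diag = [4, 4] → torsion [4, 4]

Answer: M ≅ ℤ^2 ⊕ ℤ/4 ⊕ ℤ/4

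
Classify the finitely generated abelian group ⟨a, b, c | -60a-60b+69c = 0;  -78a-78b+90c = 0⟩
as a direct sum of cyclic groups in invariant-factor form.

Answer: M ≅ ℤ^1 ⊕ ℤ/3 ⊕ ℤ/6

Derivation:
rank_ℚ(R)=2; free=3−2=1
SNF(R) diag = [3, 6] → torsion [3, 6]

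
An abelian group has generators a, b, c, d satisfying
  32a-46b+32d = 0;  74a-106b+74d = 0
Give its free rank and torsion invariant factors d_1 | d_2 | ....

Answer: M ≅ ℤ^2 ⊕ ℤ/2 ⊕ ℤ/6

Derivation:
rank_ℚ(R)=2; free=4−2=2
SNF(R) diag = [2, 6] → torsion [2, 6]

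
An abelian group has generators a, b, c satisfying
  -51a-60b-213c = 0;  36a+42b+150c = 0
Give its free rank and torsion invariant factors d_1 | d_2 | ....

Answer: M ≅ ℤ^1 ⊕ ℤ/3 ⊕ ℤ/6

Derivation:
rank_ℚ(R)=2; free=3−2=1
SNF(R) diag = [3, 6] → torsion [3, 6]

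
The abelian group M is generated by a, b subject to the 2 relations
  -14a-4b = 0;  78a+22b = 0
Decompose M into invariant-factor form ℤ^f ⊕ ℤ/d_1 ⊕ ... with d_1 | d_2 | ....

Answer: M ≅ ℤ/2 ⊕ ℤ/2

Derivation:
rank_ℚ(R)=2; free=2−2=0
SNF(R) diag = [2, 2] → torsion [2, 2]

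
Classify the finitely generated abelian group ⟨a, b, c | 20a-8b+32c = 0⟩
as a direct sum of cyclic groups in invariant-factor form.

Answer: M ≅ ℤ^2 ⊕ ℤ/4

Derivation:
rank_ℚ(R)=1; free=3−1=2
SNF(R) diag = [4] → torsion [4]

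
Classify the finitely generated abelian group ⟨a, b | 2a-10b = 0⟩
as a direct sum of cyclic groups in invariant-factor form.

rank_ℚ(R)=1; free=2−1=1
SNF(R) diag = [2] → torsion [2]

Answer: M ≅ ℤ^1 ⊕ ℤ/2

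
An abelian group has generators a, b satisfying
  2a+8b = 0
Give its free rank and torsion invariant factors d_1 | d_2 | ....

rank_ℚ(R)=1; free=2−1=1
SNF(R) diag = [2] → torsion [2]

Answer: M ≅ ℤ^1 ⊕ ℤ/2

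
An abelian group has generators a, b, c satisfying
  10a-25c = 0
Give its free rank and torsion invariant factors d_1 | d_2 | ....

rank_ℚ(R)=1; free=3−1=2
SNF(R) diag = [5] → torsion [5]

Answer: M ≅ ℤ^2 ⊕ ℤ/5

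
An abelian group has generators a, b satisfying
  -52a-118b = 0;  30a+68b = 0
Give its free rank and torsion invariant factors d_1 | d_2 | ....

rank_ℚ(R)=2; free=2−2=0
SNF(R) diag = [2, 2] → torsion [2, 2]

Answer: M ≅ ℤ/2 ⊕ ℤ/2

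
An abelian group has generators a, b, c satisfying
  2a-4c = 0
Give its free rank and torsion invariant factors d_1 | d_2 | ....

Answer: M ≅ ℤ^2 ⊕ ℤ/2

Derivation:
rank_ℚ(R)=1; free=3−1=2
SNF(R) diag = [2] → torsion [2]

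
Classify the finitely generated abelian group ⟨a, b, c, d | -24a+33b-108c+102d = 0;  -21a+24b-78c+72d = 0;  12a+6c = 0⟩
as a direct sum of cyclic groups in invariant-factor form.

rank_ℚ(R)=3; free=4−3=1
SNF(R) diag = [3, 3, 6] → torsion [3, 3, 6]

Answer: M ≅ ℤ^1 ⊕ ℤ/3 ⊕ ℤ/3 ⊕ ℤ/6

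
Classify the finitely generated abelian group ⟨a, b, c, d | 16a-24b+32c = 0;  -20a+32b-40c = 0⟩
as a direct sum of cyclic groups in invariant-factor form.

Answer: M ≅ ℤ^2 ⊕ ℤ/4 ⊕ ℤ/8

Derivation:
rank_ℚ(R)=2; free=4−2=2
SNF(R) diag = [4, 8] → torsion [4, 8]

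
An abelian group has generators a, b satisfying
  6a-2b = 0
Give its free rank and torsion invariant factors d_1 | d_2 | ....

Answer: M ≅ ℤ^1 ⊕ ℤ/2

Derivation:
rank_ℚ(R)=1; free=2−1=1
SNF(R) diag = [2] → torsion [2]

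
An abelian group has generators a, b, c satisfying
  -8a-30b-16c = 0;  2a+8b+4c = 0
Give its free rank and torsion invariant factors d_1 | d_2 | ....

rank_ℚ(R)=2; free=3−2=1
SNF(R) diag = [2, 2] → torsion [2, 2]

Answer: M ≅ ℤ^1 ⊕ ℤ/2 ⊕ ℤ/2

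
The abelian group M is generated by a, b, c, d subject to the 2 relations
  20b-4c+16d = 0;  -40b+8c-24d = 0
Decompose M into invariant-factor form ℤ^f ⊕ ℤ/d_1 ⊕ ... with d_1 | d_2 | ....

Answer: M ≅ ℤ^2 ⊕ ℤ/4 ⊕ ℤ/8

Derivation:
rank_ℚ(R)=2; free=4−2=2
SNF(R) diag = [4, 8] → torsion [4, 8]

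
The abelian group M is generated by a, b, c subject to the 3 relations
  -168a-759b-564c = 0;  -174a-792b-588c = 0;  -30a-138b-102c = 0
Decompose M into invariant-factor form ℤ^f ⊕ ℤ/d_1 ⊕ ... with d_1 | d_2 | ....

rank_ℚ(R)=3; free=3−3=0
SNF(R) diag = [3, 6, 18] → torsion [3, 6, 18]

Answer: M ≅ ℤ/3 ⊕ ℤ/6 ⊕ ℤ/18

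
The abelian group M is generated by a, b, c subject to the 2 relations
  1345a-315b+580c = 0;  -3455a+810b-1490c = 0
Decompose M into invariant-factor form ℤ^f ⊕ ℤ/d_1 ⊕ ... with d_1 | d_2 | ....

rank_ℚ(R)=2; free=3−2=1
SNF(R) diag = [5, 15] → torsion [5, 15]

Answer: M ≅ ℤ^1 ⊕ ℤ/5 ⊕ ℤ/15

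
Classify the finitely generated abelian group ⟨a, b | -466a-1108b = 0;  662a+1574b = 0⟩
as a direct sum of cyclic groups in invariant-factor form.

Answer: M ≅ ℤ/2 ⊕ ℤ/6

Derivation:
rank_ℚ(R)=2; free=2−2=0
SNF(R) diag = [2, 6] → torsion [2, 6]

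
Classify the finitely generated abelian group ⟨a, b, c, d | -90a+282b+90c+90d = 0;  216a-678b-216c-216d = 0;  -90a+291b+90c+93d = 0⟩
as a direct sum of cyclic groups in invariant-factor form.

Answer: M ≅ ℤ^1 ⊕ ℤ/3 ⊕ ℤ/6 ⊕ ℤ/18

Derivation:
rank_ℚ(R)=3; free=4−3=1
SNF(R) diag = [3, 6, 18] → torsion [3, 6, 18]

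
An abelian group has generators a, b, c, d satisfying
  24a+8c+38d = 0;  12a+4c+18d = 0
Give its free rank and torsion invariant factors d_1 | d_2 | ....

rank_ℚ(R)=2; free=4−2=2
SNF(R) diag = [2, 4] → torsion [2, 4]

Answer: M ≅ ℤ^2 ⊕ ℤ/2 ⊕ ℤ/4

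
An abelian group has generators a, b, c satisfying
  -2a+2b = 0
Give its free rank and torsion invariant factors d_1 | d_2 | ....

rank_ℚ(R)=1; free=3−1=2
SNF(R) diag = [2] → torsion [2]

Answer: M ≅ ℤ^2 ⊕ ℤ/2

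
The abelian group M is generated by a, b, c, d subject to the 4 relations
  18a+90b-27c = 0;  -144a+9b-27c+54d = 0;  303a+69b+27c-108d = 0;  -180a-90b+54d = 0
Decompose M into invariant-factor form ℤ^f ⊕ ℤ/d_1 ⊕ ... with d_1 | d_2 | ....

Answer: M ≅ ℤ/3 ⊕ ℤ/9 ⊕ ℤ/27 ⊕ ℤ/54

Derivation:
rank_ℚ(R)=4; free=4−4=0
SNF(R) diag = [3, 9, 27, 54] → torsion [3, 9, 27, 54]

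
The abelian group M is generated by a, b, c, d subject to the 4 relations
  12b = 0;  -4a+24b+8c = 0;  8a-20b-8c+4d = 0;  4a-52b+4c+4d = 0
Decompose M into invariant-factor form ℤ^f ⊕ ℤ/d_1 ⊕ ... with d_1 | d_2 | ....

Answer: M ≅ ℤ/4 ⊕ ℤ/4 ⊕ ℤ/4 ⊕ ℤ/12

Derivation:
rank_ℚ(R)=4; free=4−4=0
SNF(R) diag = [4, 4, 4, 12] → torsion [4, 4, 4, 12]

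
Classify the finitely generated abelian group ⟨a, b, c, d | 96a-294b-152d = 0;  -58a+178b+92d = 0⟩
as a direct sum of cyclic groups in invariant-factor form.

Answer: M ≅ ℤ^2 ⊕ ℤ/2 ⊕ ℤ/2

Derivation:
rank_ℚ(R)=2; free=4−2=2
SNF(R) diag = [2, 2] → torsion [2, 2]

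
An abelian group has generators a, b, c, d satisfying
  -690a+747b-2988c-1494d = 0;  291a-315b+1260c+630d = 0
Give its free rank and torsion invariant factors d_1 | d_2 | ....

Answer: M ≅ ℤ^2 ⊕ ℤ/3 ⊕ ℤ/9

Derivation:
rank_ℚ(R)=2; free=4−2=2
SNF(R) diag = [3, 9] → torsion [3, 9]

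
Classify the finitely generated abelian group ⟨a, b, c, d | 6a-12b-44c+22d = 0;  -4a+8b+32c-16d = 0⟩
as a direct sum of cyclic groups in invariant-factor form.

Answer: M ≅ ℤ^2 ⊕ ℤ/2 ⊕ ℤ/4

Derivation:
rank_ℚ(R)=2; free=4−2=2
SNF(R) diag = [2, 4] → torsion [2, 4]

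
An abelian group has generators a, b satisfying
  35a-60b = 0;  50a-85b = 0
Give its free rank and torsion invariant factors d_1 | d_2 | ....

rank_ℚ(R)=2; free=2−2=0
SNF(R) diag = [5, 5] → torsion [5, 5]

Answer: M ≅ ℤ/5 ⊕ ℤ/5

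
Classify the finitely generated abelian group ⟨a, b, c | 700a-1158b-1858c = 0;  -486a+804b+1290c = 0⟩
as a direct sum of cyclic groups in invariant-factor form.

Answer: M ≅ ℤ^1 ⊕ ℤ/2 ⊕ ℤ/6

Derivation:
rank_ℚ(R)=2; free=3−2=1
SNF(R) diag = [2, 6] → torsion [2, 6]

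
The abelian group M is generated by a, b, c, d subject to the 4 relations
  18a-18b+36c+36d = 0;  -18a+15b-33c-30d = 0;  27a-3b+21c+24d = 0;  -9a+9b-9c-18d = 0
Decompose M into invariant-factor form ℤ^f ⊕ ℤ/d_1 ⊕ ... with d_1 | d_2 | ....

rank_ℚ(R)=4; free=4−4=0
SNF(R) diag = [3, 9, 18, 18] → torsion [3, 9, 18, 18]

Answer: M ≅ ℤ/3 ⊕ ℤ/9 ⊕ ℤ/18 ⊕ ℤ/18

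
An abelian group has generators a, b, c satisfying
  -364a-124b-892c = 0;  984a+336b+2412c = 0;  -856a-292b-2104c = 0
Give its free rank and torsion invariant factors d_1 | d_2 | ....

rank_ℚ(R)=3; free=3−3=0
SNF(R) diag = [4, 12, 36] → torsion [4, 12, 36]

Answer: M ≅ ℤ/4 ⊕ ℤ/12 ⊕ ℤ/36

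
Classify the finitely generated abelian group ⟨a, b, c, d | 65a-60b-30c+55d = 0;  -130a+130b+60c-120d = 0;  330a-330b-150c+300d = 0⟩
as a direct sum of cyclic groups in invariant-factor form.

Answer: M ≅ ℤ^1 ⊕ ℤ/5 ⊕ ℤ/10 ⊕ ℤ/30

Derivation:
rank_ℚ(R)=3; free=4−3=1
SNF(R) diag = [5, 10, 30] → torsion [5, 10, 30]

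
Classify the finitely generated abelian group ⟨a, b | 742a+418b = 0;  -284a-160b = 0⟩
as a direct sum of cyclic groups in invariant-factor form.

rank_ℚ(R)=2; free=2−2=0
SNF(R) diag = [2, 4] → torsion [2, 4]

Answer: M ≅ ℤ/2 ⊕ ℤ/4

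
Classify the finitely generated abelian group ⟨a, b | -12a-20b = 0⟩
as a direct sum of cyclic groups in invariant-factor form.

Answer: M ≅ ℤ^1 ⊕ ℤ/4

Derivation:
rank_ℚ(R)=1; free=2−1=1
SNF(R) diag = [4] → torsion [4]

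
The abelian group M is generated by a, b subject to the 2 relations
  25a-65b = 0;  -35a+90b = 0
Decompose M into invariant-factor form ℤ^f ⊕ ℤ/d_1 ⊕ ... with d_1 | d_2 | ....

rank_ℚ(R)=2; free=2−2=0
SNF(R) diag = [5, 5] → torsion [5, 5]

Answer: M ≅ ℤ/5 ⊕ ℤ/5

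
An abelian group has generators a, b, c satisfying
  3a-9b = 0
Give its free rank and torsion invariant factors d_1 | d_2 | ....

rank_ℚ(R)=1; free=3−1=2
SNF(R) diag = [3] → torsion [3]

Answer: M ≅ ℤ^2 ⊕ ℤ/3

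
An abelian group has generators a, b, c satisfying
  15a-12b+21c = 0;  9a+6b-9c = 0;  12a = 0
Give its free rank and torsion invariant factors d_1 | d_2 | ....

Answer: M ≅ ℤ/3 ⊕ ℤ/6 ⊕ ℤ/12

Derivation:
rank_ℚ(R)=3; free=3−3=0
SNF(R) diag = [3, 6, 12] → torsion [3, 6, 12]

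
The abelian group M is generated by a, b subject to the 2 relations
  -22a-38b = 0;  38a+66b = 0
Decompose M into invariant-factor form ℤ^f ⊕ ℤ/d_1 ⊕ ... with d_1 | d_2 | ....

rank_ℚ(R)=2; free=2−2=0
SNF(R) diag = [2, 4] → torsion [2, 4]

Answer: M ≅ ℤ/2 ⊕ ℤ/4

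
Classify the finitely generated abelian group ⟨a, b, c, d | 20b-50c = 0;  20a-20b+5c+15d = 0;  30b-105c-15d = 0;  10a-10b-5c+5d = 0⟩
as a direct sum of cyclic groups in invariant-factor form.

Answer: M ≅ ℤ/5 ⊕ ℤ/10 ⊕ ℤ/10 ⊕ ℤ/30

Derivation:
rank_ℚ(R)=4; free=4−4=0
SNF(R) diag = [5, 10, 10, 30] → torsion [5, 10, 10, 30]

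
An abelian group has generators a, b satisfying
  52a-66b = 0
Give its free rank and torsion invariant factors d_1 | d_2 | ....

Answer: M ≅ ℤ^1 ⊕ ℤ/2

Derivation:
rank_ℚ(R)=1; free=2−1=1
SNF(R) diag = [2] → torsion [2]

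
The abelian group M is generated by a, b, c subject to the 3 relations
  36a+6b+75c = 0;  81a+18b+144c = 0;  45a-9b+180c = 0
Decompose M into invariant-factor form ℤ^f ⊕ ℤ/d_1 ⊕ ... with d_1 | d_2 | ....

rank_ℚ(R)=3; free=3−3=0
SNF(R) diag = [3, 9, 27] → torsion [3, 9, 27]

Answer: M ≅ ℤ/3 ⊕ ℤ/9 ⊕ ℤ/27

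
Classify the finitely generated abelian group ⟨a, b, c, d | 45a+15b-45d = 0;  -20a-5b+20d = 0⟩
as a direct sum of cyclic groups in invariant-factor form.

Answer: M ≅ ℤ^2 ⊕ ℤ/5 ⊕ ℤ/15

Derivation:
rank_ℚ(R)=2; free=4−2=2
SNF(R) diag = [5, 15] → torsion [5, 15]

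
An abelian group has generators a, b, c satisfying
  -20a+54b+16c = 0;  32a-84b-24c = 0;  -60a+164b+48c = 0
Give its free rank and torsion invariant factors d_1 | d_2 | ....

rank_ℚ(R)=3; free=3−3=0
SNF(R) diag = [2, 4, 8] → torsion [2, 4, 8]

Answer: M ≅ ℤ/2 ⊕ ℤ/4 ⊕ ℤ/8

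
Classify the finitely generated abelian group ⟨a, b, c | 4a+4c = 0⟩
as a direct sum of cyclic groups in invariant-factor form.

rank_ℚ(R)=1; free=3−1=2
SNF(R) diag = [4] → torsion [4]

Answer: M ≅ ℤ^2 ⊕ ℤ/4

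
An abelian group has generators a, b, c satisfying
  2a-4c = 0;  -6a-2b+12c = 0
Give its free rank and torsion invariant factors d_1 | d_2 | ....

Answer: M ≅ ℤ^1 ⊕ ℤ/2 ⊕ ℤ/2

Derivation:
rank_ℚ(R)=2; free=3−2=1
SNF(R) diag = [2, 2] → torsion [2, 2]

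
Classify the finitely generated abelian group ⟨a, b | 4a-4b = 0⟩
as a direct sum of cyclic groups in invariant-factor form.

Answer: M ≅ ℤ^1 ⊕ ℤ/4

Derivation:
rank_ℚ(R)=1; free=2−1=1
SNF(R) diag = [4] → torsion [4]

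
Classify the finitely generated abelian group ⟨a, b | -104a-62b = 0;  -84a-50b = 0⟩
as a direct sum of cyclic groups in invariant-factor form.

rank_ℚ(R)=2; free=2−2=0
SNF(R) diag = [2, 4] → torsion [2, 4]

Answer: M ≅ ℤ/2 ⊕ ℤ/4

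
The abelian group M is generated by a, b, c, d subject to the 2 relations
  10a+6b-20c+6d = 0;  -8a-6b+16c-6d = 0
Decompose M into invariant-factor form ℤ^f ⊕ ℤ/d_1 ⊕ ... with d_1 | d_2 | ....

rank_ℚ(R)=2; free=4−2=2
SNF(R) diag = [2, 6] → torsion [2, 6]

Answer: M ≅ ℤ^2 ⊕ ℤ/2 ⊕ ℤ/6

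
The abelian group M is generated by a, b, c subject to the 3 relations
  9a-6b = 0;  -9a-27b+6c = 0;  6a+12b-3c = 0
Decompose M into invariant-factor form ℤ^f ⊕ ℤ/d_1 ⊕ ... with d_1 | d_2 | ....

rank_ℚ(R)=3; free=3−3=0
SNF(R) diag = [3, 3, 3] → torsion [3, 3, 3]

Answer: M ≅ ℤ/3 ⊕ ℤ/3 ⊕ ℤ/3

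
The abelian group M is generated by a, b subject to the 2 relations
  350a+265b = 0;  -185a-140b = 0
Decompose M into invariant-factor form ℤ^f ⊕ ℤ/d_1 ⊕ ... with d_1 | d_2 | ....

rank_ℚ(R)=2; free=2−2=0
SNF(R) diag = [5, 5] → torsion [5, 5]

Answer: M ≅ ℤ/5 ⊕ ℤ/5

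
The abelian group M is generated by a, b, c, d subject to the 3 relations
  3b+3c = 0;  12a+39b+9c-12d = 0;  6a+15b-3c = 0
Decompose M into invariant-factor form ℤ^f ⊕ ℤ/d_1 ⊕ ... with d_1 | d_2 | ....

rank_ℚ(R)=3; free=4−3=1
SNF(R) diag = [3, 6, 6] → torsion [3, 6, 6]

Answer: M ≅ ℤ^1 ⊕ ℤ/3 ⊕ ℤ/6 ⊕ ℤ/6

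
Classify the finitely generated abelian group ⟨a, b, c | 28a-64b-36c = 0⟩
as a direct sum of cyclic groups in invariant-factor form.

Answer: M ≅ ℤ^2 ⊕ ℤ/4

Derivation:
rank_ℚ(R)=1; free=3−1=2
SNF(R) diag = [4] → torsion [4]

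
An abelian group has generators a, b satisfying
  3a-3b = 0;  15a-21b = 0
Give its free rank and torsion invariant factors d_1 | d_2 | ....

Answer: M ≅ ℤ/3 ⊕ ℤ/6

Derivation:
rank_ℚ(R)=2; free=2−2=0
SNF(R) diag = [3, 6] → torsion [3, 6]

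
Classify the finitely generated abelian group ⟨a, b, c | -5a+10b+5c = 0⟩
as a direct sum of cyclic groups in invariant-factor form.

rank_ℚ(R)=1; free=3−1=2
SNF(R) diag = [5] → torsion [5]

Answer: M ≅ ℤ^2 ⊕ ℤ/5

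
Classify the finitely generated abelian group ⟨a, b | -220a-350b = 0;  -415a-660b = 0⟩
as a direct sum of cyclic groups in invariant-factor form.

Answer: M ≅ ℤ/5 ⊕ ℤ/10

Derivation:
rank_ℚ(R)=2; free=2−2=0
SNF(R) diag = [5, 10] → torsion [5, 10]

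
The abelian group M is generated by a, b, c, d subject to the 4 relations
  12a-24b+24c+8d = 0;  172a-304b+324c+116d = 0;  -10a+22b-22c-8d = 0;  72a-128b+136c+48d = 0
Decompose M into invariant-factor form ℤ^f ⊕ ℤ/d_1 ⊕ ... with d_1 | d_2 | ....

rank_ℚ(R)=4; free=4−4=0
SNF(R) diag = [2, 4, 4, 8] → torsion [2, 4, 4, 8]

Answer: M ≅ ℤ/2 ⊕ ℤ/4 ⊕ ℤ/4 ⊕ ℤ/8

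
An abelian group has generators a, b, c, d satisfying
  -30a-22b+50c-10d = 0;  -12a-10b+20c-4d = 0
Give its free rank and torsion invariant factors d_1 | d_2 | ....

rank_ℚ(R)=2; free=4−2=2
SNF(R) diag = [2, 6] → torsion [2, 6]

Answer: M ≅ ℤ^2 ⊕ ℤ/2 ⊕ ℤ/6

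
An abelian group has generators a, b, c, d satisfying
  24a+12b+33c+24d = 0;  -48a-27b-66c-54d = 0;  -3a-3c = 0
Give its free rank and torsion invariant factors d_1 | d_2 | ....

rank_ℚ(R)=3; free=4−3=1
SNF(R) diag = [3, 3, 9] → torsion [3, 3, 9]

Answer: M ≅ ℤ^1 ⊕ ℤ/3 ⊕ ℤ/3 ⊕ ℤ/9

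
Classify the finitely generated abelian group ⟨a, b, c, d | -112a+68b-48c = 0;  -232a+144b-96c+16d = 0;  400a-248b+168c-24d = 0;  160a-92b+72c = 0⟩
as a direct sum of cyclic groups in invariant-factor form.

Answer: M ≅ ℤ/4 ⊕ ℤ/8 ⊕ ℤ/24 ⊕ ℤ/24

Derivation:
rank_ℚ(R)=4; free=4−4=0
SNF(R) diag = [4, 8, 24, 24] → torsion [4, 8, 24, 24]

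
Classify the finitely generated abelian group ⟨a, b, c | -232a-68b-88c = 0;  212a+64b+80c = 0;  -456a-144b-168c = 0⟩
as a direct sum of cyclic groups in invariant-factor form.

Answer: M ≅ ℤ/4 ⊕ ℤ/12 ⊕ ℤ/24

Derivation:
rank_ℚ(R)=3; free=3−3=0
SNF(R) diag = [4, 12, 24] → torsion [4, 12, 24]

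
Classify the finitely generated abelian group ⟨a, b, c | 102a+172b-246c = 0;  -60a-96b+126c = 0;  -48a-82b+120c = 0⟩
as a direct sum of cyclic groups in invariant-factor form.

Answer: M ≅ ℤ/2 ⊕ ℤ/6 ⊕ ℤ/18

Derivation:
rank_ℚ(R)=3; free=3−3=0
SNF(R) diag = [2, 6, 18] → torsion [2, 6, 18]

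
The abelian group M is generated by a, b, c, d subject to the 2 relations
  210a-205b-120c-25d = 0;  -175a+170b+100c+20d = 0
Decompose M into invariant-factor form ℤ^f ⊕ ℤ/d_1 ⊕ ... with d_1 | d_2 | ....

Answer: M ≅ ℤ^2 ⊕ ℤ/5 ⊕ ℤ/5

Derivation:
rank_ℚ(R)=2; free=4−2=2
SNF(R) diag = [5, 5] → torsion [5, 5]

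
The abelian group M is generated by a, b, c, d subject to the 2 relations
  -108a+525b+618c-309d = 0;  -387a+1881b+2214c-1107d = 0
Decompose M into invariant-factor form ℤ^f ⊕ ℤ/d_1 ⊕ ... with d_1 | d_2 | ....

rank_ℚ(R)=2; free=4−2=2
SNF(R) diag = [3, 9] → torsion [3, 9]

Answer: M ≅ ℤ^2 ⊕ ℤ/3 ⊕ ℤ/9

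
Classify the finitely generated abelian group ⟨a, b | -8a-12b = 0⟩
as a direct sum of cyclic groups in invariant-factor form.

Answer: M ≅ ℤ^1 ⊕ ℤ/4

Derivation:
rank_ℚ(R)=1; free=2−1=1
SNF(R) diag = [4] → torsion [4]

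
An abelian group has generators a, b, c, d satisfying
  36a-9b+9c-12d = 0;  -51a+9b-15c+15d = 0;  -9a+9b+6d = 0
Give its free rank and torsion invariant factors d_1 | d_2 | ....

Answer: M ≅ ℤ^1 ⊕ ℤ/3 ⊕ ℤ/3 ⊕ ℤ/9

Derivation:
rank_ℚ(R)=3; free=4−3=1
SNF(R) diag = [3, 3, 9] → torsion [3, 3, 9]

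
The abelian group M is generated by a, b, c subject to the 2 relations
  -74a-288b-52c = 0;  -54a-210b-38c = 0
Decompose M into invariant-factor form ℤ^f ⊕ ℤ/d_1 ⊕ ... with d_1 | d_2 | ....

Answer: M ≅ ℤ^1 ⊕ ℤ/2 ⊕ ℤ/2

Derivation:
rank_ℚ(R)=2; free=3−2=1
SNF(R) diag = [2, 2] → torsion [2, 2]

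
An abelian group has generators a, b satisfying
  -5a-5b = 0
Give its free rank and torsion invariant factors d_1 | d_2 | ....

rank_ℚ(R)=1; free=2−1=1
SNF(R) diag = [5] → torsion [5]

Answer: M ≅ ℤ^1 ⊕ ℤ/5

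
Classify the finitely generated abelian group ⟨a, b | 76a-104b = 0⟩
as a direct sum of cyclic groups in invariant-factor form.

Answer: M ≅ ℤ^1 ⊕ ℤ/4

Derivation:
rank_ℚ(R)=1; free=2−1=1
SNF(R) diag = [4] → torsion [4]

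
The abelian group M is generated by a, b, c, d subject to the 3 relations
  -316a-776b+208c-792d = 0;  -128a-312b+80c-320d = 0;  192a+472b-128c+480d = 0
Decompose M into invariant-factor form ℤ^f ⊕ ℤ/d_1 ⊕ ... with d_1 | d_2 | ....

Answer: M ≅ ℤ^1 ⊕ ℤ/4 ⊕ ℤ/8 ⊕ ℤ/16

Derivation:
rank_ℚ(R)=3; free=4−3=1
SNF(R) diag = [4, 8, 16] → torsion [4, 8, 16]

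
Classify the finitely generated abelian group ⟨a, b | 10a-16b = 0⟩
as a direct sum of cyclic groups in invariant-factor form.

Answer: M ≅ ℤ^1 ⊕ ℤ/2

Derivation:
rank_ℚ(R)=1; free=2−1=1
SNF(R) diag = [2] → torsion [2]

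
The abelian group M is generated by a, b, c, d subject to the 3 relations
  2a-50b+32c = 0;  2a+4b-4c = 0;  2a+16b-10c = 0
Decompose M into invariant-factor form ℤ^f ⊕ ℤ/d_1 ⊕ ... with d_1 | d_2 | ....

rank_ℚ(R)=3; free=4−3=1
SNF(R) diag = [2, 6, 18] → torsion [2, 6, 18]

Answer: M ≅ ℤ^1 ⊕ ℤ/2 ⊕ ℤ/6 ⊕ ℤ/18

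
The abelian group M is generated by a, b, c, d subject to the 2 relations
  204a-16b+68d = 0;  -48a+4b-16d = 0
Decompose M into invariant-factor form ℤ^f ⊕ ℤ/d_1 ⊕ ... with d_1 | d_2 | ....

Answer: M ≅ ℤ^2 ⊕ ℤ/4 ⊕ ℤ/4

Derivation:
rank_ℚ(R)=2; free=4−2=2
SNF(R) diag = [4, 4] → torsion [4, 4]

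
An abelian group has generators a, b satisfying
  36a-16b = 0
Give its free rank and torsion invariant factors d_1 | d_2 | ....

rank_ℚ(R)=1; free=2−1=1
SNF(R) diag = [4] → torsion [4]

Answer: M ≅ ℤ^1 ⊕ ℤ/4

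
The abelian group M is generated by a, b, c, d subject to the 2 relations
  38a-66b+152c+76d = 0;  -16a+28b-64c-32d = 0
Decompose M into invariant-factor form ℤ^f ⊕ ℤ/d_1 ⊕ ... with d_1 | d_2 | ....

Answer: M ≅ ℤ^2 ⊕ ℤ/2 ⊕ ℤ/4

Derivation:
rank_ℚ(R)=2; free=4−2=2
SNF(R) diag = [2, 4] → torsion [2, 4]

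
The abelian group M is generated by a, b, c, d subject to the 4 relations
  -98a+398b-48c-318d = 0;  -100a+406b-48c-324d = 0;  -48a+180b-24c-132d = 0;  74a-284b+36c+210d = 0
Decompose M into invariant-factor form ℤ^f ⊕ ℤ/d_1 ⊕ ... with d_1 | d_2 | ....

Answer: M ≅ ℤ/2 ⊕ ℤ/6 ⊕ ℤ/12 ⊕ ℤ/36

Derivation:
rank_ℚ(R)=4; free=4−4=0
SNF(R) diag = [2, 6, 12, 36] → torsion [2, 6, 12, 36]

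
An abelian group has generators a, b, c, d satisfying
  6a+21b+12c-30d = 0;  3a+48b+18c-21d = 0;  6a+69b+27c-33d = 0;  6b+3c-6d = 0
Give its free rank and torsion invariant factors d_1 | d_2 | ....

rank_ℚ(R)=4; free=4−4=0
SNF(R) diag = [3, 3, 9, 9] → torsion [3, 3, 9, 9]

Answer: M ≅ ℤ/3 ⊕ ℤ/3 ⊕ ℤ/9 ⊕ ℤ/9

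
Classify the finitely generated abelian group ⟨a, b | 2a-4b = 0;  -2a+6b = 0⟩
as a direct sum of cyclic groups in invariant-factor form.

Answer: M ≅ ℤ/2 ⊕ ℤ/2

Derivation:
rank_ℚ(R)=2; free=2−2=0
SNF(R) diag = [2, 2] → torsion [2, 2]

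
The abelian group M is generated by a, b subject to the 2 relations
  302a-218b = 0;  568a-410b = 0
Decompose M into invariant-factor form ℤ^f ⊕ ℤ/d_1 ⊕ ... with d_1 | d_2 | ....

rank_ℚ(R)=2; free=2−2=0
SNF(R) diag = [2, 2] → torsion [2, 2]

Answer: M ≅ ℤ/2 ⊕ ℤ/2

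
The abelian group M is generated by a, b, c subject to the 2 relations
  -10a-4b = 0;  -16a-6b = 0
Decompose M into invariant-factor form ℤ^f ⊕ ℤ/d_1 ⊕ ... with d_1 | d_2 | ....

rank_ℚ(R)=2; free=3−2=1
SNF(R) diag = [2, 2] → torsion [2, 2]

Answer: M ≅ ℤ^1 ⊕ ℤ/2 ⊕ ℤ/2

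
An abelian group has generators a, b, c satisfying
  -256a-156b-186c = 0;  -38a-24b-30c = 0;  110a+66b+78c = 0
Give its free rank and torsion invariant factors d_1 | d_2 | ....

Answer: M ≅ ℤ/2 ⊕ ℤ/6 ⊕ ℤ/18

Derivation:
rank_ℚ(R)=3; free=3−3=0
SNF(R) diag = [2, 6, 18] → torsion [2, 6, 18]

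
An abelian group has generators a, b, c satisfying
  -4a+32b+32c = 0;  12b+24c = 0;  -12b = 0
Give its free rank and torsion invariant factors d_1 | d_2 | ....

rank_ℚ(R)=3; free=3−3=0
SNF(R) diag = [4, 12, 24] → torsion [4, 12, 24]

Answer: M ≅ ℤ/4 ⊕ ℤ/12 ⊕ ℤ/24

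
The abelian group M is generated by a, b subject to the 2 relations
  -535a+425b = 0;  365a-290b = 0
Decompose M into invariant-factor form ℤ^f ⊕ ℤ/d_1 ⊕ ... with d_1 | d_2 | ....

Answer: M ≅ ℤ/5 ⊕ ℤ/5

Derivation:
rank_ℚ(R)=2; free=2−2=0
SNF(R) diag = [5, 5] → torsion [5, 5]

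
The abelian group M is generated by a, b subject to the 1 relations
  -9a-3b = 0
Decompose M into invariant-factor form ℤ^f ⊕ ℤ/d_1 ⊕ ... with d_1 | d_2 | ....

rank_ℚ(R)=1; free=2−1=1
SNF(R) diag = [3] → torsion [3]

Answer: M ≅ ℤ^1 ⊕ ℤ/3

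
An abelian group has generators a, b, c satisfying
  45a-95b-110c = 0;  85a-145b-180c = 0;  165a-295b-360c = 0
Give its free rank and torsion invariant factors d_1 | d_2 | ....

Answer: M ≅ ℤ/5 ⊕ ℤ/10 ⊕ ℤ/10

Derivation:
rank_ℚ(R)=3; free=3−3=0
SNF(R) diag = [5, 10, 10] → torsion [5, 10, 10]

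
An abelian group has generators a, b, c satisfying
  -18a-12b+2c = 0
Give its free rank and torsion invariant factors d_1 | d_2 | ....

rank_ℚ(R)=1; free=3−1=2
SNF(R) diag = [2] → torsion [2]

Answer: M ≅ ℤ^2 ⊕ ℤ/2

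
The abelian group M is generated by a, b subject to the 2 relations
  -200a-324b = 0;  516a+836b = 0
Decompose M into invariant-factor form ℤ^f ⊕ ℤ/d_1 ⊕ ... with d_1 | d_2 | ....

Answer: M ≅ ℤ/4 ⊕ ℤ/4

Derivation:
rank_ℚ(R)=2; free=2−2=0
SNF(R) diag = [4, 4] → torsion [4, 4]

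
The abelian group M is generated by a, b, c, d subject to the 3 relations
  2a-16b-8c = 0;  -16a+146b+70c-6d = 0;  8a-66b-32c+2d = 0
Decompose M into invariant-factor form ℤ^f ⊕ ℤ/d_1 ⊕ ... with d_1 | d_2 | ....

rank_ℚ(R)=3; free=4−3=1
SNF(R) diag = [2, 2, 6] → torsion [2, 2, 6]

Answer: M ≅ ℤ^1 ⊕ ℤ/2 ⊕ ℤ/2 ⊕ ℤ/6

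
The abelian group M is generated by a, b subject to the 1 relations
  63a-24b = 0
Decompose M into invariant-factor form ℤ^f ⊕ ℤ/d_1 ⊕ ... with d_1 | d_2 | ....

rank_ℚ(R)=1; free=2−1=1
SNF(R) diag = [3] → torsion [3]

Answer: M ≅ ℤ^1 ⊕ ℤ/3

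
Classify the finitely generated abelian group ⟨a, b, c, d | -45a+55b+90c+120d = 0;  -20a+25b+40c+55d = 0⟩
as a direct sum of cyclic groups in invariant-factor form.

rank_ℚ(R)=2; free=4−2=2
SNF(R) diag = [5, 5] → torsion [5, 5]

Answer: M ≅ ℤ^2 ⊕ ℤ/5 ⊕ ℤ/5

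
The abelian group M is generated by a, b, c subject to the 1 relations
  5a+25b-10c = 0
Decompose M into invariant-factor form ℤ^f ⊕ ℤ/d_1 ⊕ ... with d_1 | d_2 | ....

Answer: M ≅ ℤ^2 ⊕ ℤ/5

Derivation:
rank_ℚ(R)=1; free=3−1=2
SNF(R) diag = [5] → torsion [5]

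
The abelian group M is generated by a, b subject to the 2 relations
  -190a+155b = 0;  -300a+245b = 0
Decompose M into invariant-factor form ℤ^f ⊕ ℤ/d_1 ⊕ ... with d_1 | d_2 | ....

Answer: M ≅ ℤ/5 ⊕ ℤ/10

Derivation:
rank_ℚ(R)=2; free=2−2=0
SNF(R) diag = [5, 10] → torsion [5, 10]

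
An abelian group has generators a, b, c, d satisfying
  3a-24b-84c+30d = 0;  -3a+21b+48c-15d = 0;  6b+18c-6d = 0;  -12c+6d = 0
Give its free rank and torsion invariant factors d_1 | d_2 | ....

rank_ℚ(R)=4; free=4−4=0
SNF(R) diag = [3, 3, 6, 6] → torsion [3, 3, 6, 6]

Answer: M ≅ ℤ/3 ⊕ ℤ/3 ⊕ ℤ/6 ⊕ ℤ/6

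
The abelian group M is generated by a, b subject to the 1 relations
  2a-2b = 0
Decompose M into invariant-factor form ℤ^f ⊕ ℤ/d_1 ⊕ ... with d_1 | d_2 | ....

rank_ℚ(R)=1; free=2−1=1
SNF(R) diag = [2] → torsion [2]

Answer: M ≅ ℤ^1 ⊕ ℤ/2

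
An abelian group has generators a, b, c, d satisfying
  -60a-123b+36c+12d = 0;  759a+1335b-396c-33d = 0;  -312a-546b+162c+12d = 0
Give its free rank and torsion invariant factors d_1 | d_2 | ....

Answer: M ≅ ℤ^1 ⊕ ℤ/3 ⊕ ℤ/9 ⊕ ℤ/18

Derivation:
rank_ℚ(R)=3; free=4−3=1
SNF(R) diag = [3, 9, 18] → torsion [3, 9, 18]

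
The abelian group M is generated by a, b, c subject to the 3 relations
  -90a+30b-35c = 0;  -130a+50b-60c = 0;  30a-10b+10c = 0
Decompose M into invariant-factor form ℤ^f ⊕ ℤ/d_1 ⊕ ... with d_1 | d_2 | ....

rank_ℚ(R)=3; free=3−3=0
SNF(R) diag = [5, 10, 20] → torsion [5, 10, 20]

Answer: M ≅ ℤ/5 ⊕ ℤ/10 ⊕ ℤ/20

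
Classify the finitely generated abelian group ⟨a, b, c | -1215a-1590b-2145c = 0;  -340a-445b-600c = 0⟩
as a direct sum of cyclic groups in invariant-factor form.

Answer: M ≅ ℤ^1 ⊕ ℤ/5 ⊕ ℤ/15

Derivation:
rank_ℚ(R)=2; free=3−2=1
SNF(R) diag = [5, 15] → torsion [5, 15]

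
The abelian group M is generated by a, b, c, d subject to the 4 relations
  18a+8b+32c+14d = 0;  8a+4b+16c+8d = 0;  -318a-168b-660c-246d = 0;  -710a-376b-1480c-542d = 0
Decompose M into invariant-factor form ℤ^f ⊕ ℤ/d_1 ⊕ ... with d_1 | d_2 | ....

rank_ℚ(R)=4; free=4−4=0
SNF(R) diag = [2, 4, 12, 36] → torsion [2, 4, 12, 36]

Answer: M ≅ ℤ/2 ⊕ ℤ/4 ⊕ ℤ/12 ⊕ ℤ/36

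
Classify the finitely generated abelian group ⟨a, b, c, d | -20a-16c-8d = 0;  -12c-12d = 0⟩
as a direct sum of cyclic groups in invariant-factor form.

Answer: M ≅ ℤ^2 ⊕ ℤ/4 ⊕ ℤ/12

Derivation:
rank_ℚ(R)=2; free=4−2=2
SNF(R) diag = [4, 12] → torsion [4, 12]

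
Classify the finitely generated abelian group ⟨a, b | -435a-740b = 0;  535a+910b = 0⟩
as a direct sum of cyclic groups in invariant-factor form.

rank_ℚ(R)=2; free=2−2=0
SNF(R) diag = [5, 10] → torsion [5, 10]

Answer: M ≅ ℤ/5 ⊕ ℤ/10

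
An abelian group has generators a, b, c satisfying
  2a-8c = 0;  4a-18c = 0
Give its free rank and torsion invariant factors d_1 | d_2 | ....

Answer: M ≅ ℤ^1 ⊕ ℤ/2 ⊕ ℤ/2

Derivation:
rank_ℚ(R)=2; free=3−2=1
SNF(R) diag = [2, 2] → torsion [2, 2]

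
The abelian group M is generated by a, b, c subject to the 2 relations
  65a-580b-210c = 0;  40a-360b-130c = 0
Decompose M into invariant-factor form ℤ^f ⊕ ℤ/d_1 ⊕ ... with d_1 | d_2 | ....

rank_ℚ(R)=2; free=3−2=1
SNF(R) diag = [5, 10] → torsion [5, 10]

Answer: M ≅ ℤ^1 ⊕ ℤ/5 ⊕ ℤ/10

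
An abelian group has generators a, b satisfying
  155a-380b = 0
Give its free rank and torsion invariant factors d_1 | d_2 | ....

Answer: M ≅ ℤ^1 ⊕ ℤ/5

Derivation:
rank_ℚ(R)=1; free=2−1=1
SNF(R) diag = [5] → torsion [5]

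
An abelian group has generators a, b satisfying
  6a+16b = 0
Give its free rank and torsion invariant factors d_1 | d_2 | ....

Answer: M ≅ ℤ^1 ⊕ ℤ/2

Derivation:
rank_ℚ(R)=1; free=2−1=1
SNF(R) diag = [2] → torsion [2]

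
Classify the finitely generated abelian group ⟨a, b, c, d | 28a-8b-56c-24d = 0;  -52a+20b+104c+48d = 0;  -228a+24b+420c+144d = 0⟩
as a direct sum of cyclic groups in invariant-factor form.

rank_ℚ(R)=3; free=4−3=1
SNF(R) diag = [4, 12, 36] → torsion [4, 12, 36]

Answer: M ≅ ℤ^1 ⊕ ℤ/4 ⊕ ℤ/12 ⊕ ℤ/36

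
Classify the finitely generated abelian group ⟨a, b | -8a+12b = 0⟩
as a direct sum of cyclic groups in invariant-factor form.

Answer: M ≅ ℤ^1 ⊕ ℤ/4

Derivation:
rank_ℚ(R)=1; free=2−1=1
SNF(R) diag = [4] → torsion [4]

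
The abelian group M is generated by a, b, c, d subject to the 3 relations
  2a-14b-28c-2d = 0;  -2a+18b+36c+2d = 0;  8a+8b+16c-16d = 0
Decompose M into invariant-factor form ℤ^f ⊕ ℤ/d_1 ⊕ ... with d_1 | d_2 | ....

Answer: M ≅ ℤ^1 ⊕ ℤ/2 ⊕ ℤ/4 ⊕ ℤ/8

Derivation:
rank_ℚ(R)=3; free=4−3=1
SNF(R) diag = [2, 4, 8] → torsion [2, 4, 8]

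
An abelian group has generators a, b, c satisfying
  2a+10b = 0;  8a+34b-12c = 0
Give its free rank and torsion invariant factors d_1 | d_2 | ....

rank_ℚ(R)=2; free=3−2=1
SNF(R) diag = [2, 6] → torsion [2, 6]

Answer: M ≅ ℤ^1 ⊕ ℤ/2 ⊕ ℤ/6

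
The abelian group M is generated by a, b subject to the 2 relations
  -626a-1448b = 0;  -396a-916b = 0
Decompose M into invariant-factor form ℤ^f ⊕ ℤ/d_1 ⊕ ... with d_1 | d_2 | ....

Answer: M ≅ ℤ/2 ⊕ ℤ/4

Derivation:
rank_ℚ(R)=2; free=2−2=0
SNF(R) diag = [2, 4] → torsion [2, 4]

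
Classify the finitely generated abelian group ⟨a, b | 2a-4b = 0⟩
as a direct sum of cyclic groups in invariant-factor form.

Answer: M ≅ ℤ^1 ⊕ ℤ/2

Derivation:
rank_ℚ(R)=1; free=2−1=1
SNF(R) diag = [2] → torsion [2]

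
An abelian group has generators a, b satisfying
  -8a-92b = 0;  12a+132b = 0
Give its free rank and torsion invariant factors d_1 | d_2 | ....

rank_ℚ(R)=2; free=2−2=0
SNF(R) diag = [4, 12] → torsion [4, 12]

Answer: M ≅ ℤ/4 ⊕ ℤ/12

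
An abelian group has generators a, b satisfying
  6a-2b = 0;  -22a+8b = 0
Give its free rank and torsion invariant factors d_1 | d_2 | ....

rank_ℚ(R)=2; free=2−2=0
SNF(R) diag = [2, 2] → torsion [2, 2]

Answer: M ≅ ℤ/2 ⊕ ℤ/2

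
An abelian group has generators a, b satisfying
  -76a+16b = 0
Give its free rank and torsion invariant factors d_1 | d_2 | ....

Answer: M ≅ ℤ^1 ⊕ ℤ/4

Derivation:
rank_ℚ(R)=1; free=2−1=1
SNF(R) diag = [4] → torsion [4]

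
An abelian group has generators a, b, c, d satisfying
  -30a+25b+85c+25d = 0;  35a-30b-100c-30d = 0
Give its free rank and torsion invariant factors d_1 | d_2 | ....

Answer: M ≅ ℤ^2 ⊕ ℤ/5 ⊕ ℤ/5

Derivation:
rank_ℚ(R)=2; free=4−2=2
SNF(R) diag = [5, 5] → torsion [5, 5]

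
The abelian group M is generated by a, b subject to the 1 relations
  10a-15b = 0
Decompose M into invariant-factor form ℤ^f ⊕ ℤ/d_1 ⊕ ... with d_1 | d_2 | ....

rank_ℚ(R)=1; free=2−1=1
SNF(R) diag = [5] → torsion [5]

Answer: M ≅ ℤ^1 ⊕ ℤ/5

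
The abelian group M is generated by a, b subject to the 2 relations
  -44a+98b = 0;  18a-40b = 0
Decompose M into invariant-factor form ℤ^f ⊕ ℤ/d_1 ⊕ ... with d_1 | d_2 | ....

rank_ℚ(R)=2; free=2−2=0
SNF(R) diag = [2, 2] → torsion [2, 2]

Answer: M ≅ ℤ/2 ⊕ ℤ/2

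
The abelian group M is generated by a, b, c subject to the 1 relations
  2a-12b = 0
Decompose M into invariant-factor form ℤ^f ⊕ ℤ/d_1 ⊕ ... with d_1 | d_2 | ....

Answer: M ≅ ℤ^2 ⊕ ℤ/2

Derivation:
rank_ℚ(R)=1; free=3−1=2
SNF(R) diag = [2] → torsion [2]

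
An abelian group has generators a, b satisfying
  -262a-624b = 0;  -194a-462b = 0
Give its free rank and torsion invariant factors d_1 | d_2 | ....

rank_ℚ(R)=2; free=2−2=0
SNF(R) diag = [2, 6] → torsion [2, 6]

Answer: M ≅ ℤ/2 ⊕ ℤ/6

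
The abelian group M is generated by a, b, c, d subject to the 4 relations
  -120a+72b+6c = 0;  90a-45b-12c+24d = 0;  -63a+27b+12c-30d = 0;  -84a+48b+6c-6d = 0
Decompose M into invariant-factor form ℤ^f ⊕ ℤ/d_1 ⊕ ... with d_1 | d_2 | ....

rank_ℚ(R)=4; free=4−4=0
SNF(R) diag = [3, 3, 6, 6] → torsion [3, 3, 6, 6]

Answer: M ≅ ℤ/3 ⊕ ℤ/3 ⊕ ℤ/6 ⊕ ℤ/6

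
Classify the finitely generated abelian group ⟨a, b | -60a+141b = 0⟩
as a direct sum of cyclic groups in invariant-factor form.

Answer: M ≅ ℤ^1 ⊕ ℤ/3

Derivation:
rank_ℚ(R)=1; free=2−1=1
SNF(R) diag = [3] → torsion [3]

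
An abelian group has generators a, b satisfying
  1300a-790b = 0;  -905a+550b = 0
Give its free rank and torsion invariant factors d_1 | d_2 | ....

rank_ℚ(R)=2; free=2−2=0
SNF(R) diag = [5, 10] → torsion [5, 10]

Answer: M ≅ ℤ/5 ⊕ ℤ/10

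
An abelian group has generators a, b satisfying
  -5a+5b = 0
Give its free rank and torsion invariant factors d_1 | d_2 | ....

rank_ℚ(R)=1; free=2−1=1
SNF(R) diag = [5] → torsion [5]

Answer: M ≅ ℤ^1 ⊕ ℤ/5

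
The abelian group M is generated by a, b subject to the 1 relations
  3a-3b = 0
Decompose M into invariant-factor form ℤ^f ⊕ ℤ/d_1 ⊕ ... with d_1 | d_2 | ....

rank_ℚ(R)=1; free=2−1=1
SNF(R) diag = [3] → torsion [3]

Answer: M ≅ ℤ^1 ⊕ ℤ/3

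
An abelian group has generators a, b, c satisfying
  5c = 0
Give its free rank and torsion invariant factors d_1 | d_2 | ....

Answer: M ≅ ℤ^2 ⊕ ℤ/5

Derivation:
rank_ℚ(R)=1; free=3−1=2
SNF(R) diag = [5] → torsion [5]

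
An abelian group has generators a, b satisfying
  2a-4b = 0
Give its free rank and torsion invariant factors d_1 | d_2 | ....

Answer: M ≅ ℤ^1 ⊕ ℤ/2

Derivation:
rank_ℚ(R)=1; free=2−1=1
SNF(R) diag = [2] → torsion [2]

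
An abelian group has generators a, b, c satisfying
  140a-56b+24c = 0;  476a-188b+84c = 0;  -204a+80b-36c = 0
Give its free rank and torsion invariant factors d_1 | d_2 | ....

rank_ℚ(R)=3; free=3−3=0
SNF(R) diag = [4, 4, 12] → torsion [4, 4, 12]

Answer: M ≅ ℤ/4 ⊕ ℤ/4 ⊕ ℤ/12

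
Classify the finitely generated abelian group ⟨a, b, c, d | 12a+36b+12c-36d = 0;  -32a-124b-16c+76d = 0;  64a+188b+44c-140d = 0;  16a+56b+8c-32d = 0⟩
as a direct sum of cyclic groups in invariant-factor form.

Answer: M ≅ ℤ/4 ⊕ ℤ/12 ⊕ ℤ/12 ⊕ ℤ/24

Derivation:
rank_ℚ(R)=4; free=4−4=0
SNF(R) diag = [4, 12, 12, 24] → torsion [4, 12, 12, 24]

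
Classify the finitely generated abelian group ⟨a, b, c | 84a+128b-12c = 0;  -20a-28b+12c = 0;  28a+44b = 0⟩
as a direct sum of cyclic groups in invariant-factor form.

Answer: M ≅ ℤ/4 ⊕ ℤ/4 ⊕ ℤ/12

Derivation:
rank_ℚ(R)=3; free=3−3=0
SNF(R) diag = [4, 4, 12] → torsion [4, 4, 12]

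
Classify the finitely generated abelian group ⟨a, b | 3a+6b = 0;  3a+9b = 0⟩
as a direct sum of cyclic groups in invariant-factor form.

rank_ℚ(R)=2; free=2−2=0
SNF(R) diag = [3, 3] → torsion [3, 3]

Answer: M ≅ ℤ/3 ⊕ ℤ/3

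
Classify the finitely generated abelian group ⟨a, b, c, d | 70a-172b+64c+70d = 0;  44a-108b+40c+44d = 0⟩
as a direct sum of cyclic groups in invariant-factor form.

Answer: M ≅ ℤ^2 ⊕ ℤ/2 ⊕ ℤ/4

Derivation:
rank_ℚ(R)=2; free=4−2=2
SNF(R) diag = [2, 4] → torsion [2, 4]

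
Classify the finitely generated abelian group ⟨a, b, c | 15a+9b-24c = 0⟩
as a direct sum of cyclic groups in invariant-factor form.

rank_ℚ(R)=1; free=3−1=2
SNF(R) diag = [3] → torsion [3]

Answer: M ≅ ℤ^2 ⊕ ℤ/3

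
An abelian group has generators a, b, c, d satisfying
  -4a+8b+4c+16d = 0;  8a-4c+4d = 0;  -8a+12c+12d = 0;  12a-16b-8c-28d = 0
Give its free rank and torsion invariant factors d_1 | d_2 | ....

rank_ℚ(R)=4; free=4−4=0
SNF(R) diag = [4, 4, 8, 8] → torsion [4, 4, 8, 8]

Answer: M ≅ ℤ/4 ⊕ ℤ/4 ⊕ ℤ/8 ⊕ ℤ/8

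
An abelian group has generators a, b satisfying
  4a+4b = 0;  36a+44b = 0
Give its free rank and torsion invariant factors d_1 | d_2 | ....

Answer: M ≅ ℤ/4 ⊕ ℤ/8

Derivation:
rank_ℚ(R)=2; free=2−2=0
SNF(R) diag = [4, 8] → torsion [4, 8]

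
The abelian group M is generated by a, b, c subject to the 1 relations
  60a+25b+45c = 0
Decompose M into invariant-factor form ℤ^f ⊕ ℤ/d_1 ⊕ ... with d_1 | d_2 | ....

rank_ℚ(R)=1; free=3−1=2
SNF(R) diag = [5] → torsion [5]

Answer: M ≅ ℤ^2 ⊕ ℤ/5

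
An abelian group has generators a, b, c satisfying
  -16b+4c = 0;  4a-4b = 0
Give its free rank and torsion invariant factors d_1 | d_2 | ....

Answer: M ≅ ℤ^1 ⊕ ℤ/4 ⊕ ℤ/4

Derivation:
rank_ℚ(R)=2; free=3−2=1
SNF(R) diag = [4, 4] → torsion [4, 4]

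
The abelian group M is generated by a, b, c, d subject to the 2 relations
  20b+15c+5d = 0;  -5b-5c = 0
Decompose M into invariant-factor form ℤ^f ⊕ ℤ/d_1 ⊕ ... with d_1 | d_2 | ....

Answer: M ≅ ℤ^2 ⊕ ℤ/5 ⊕ ℤ/5

Derivation:
rank_ℚ(R)=2; free=4−2=2
SNF(R) diag = [5, 5] → torsion [5, 5]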